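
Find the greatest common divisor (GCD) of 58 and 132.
2

Using the Euclidean algorithm:
58 = 0 × 132 + 58
132 = 2 × 58 + 16
58 = 3 × 16 + 10
16 = 1 × 10 + 6
10 = 1 × 6 + 4
6 = 1 × 4 + 2
4 = 2 × 2 + 0

GCD(58, 132) = 2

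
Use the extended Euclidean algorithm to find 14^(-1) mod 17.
Extended GCD: 14(-6) + 17(5) = 1. So 14^(-1) ≡ 11 ≡ 11 (mod 17). Verify: 14 × 11 = 154 ≡ 1 (mod 17)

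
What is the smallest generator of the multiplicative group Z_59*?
p - 1 = 58 has prime divisors 2, 29. h is a primitive root mod 59 iff h^(58/q) ≢ 1 (mod 59) for each such q.
h = 2: 2^29 ≡ 58, 2^2 ≡ 4 (mod 59); none is 1, so 2 has order 58 and is a primitive root.
The smallest primitive root mod 59 is g = 2.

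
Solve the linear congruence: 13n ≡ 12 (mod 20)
4

Since gcd(13, 20) = 1 divides 12, a solution exists.
Multiply both sides by the inverse of 13 mod 20:
  13^(-1) mod 20 = 17
  x ≡ 17 × 12 ≡ 204 ≡ 4 (mod 20)
Verification: 13 × 4 = 52 = 2 × 20 + 12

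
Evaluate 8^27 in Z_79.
Using repeated squaring. 27 = 16 + 8 + 2 + 1 (binary 11011). Repeated squaring mod 79: 8^1 ≡ 8; 8^2 ≡ 8² = 64 ≡ 64; 8^4 ≡ 64² = 4096 ≡ 67; 8^8 ≡ 67² = 4489 ≡ 65; 8^16 ≡ 65² = 4225 ≡ 38. Multiply: 8^27 = 8^16 × 8^8 × 8^2 × 8^1 ≡ 38 × 65 × 64 × 8 (mod 79): 38 × 65 = 2470 ≡ 21; 21 × 64 = 1344 ≡ 1; 1 × 8 = 8 ≡ 8. So 8^27 ≡ 8 (mod 79).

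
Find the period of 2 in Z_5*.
Powers of 2 mod 5: 2^1≡2, 2^2≡4, 2^3≡3, 2^4≡1. Order = 4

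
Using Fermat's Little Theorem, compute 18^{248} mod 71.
10

By Fermat's Little Theorem, a^(p-1) ≡ 1 (mod p) for prime p and gcd(a, p) = 1
Here p = 71, so 18^70 ≡ 1 (mod 71)
We can reduce the exponent: 248 mod 70 = 38
So 18^248 ≡ 18^38 (mod 71)
Computing: 18^38 mod 71 = 10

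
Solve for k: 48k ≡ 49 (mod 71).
38

Since gcd(48, 71) = 1 divides 49, a solution exists.
Multiply both sides by the inverse of 48 mod 71:
  48^(-1) mod 71 = 37
  x ≡ 37 × 49 ≡ 1813 ≡ 38 (mod 71)
Verification: 48 × 38 = 1824 = 25 × 71 + 49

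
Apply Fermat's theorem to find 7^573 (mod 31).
By Fermat: 7^{30} ≡ 1 (mod 31). 573 ≡ 3 (mod 30). So 7^{573} ≡ 7^{3} ≡ 2 (mod 31)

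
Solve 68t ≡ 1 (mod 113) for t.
5

Using Extended Euclidean Algorithm:
gcd(68, 113) = 1
Bezout coefficients: 68 × 5 + 113 × -3 = 1
So 68 × 5 ≡ 1 (mod 113)
The inverse is 5 mod 113 = 5
Verification: 68 × 5 = 340 = 3 × 113 + 1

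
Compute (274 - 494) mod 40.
20

(274 - 494) = -220
-220 mod 40 = 20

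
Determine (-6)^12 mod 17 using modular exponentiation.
Using repeated squaring. (-6) ≡ 11 (mod 17). 12 = 8 + 4 (binary 1100). Repeated squaring mod 17: 11^1 ≡ 11; 11^2 ≡ 11² = 121 ≡ 2; 11^4 ≡ 2² = 4 ≡ 4; 11^8 ≡ 4² = 16 ≡ 16. Multiply: (-6)^12 ≡ 11^8 × 11^4 ≡ 16 × 4 (mod 17): 16 × 4 = 64 ≡ 13. So (-6)^12 ≡ 13 (mod 17).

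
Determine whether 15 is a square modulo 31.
By Euler's criterion: 15^{15} ≡ 30 (mod 31). Since this equals -1 (≡ 30), 15 is not a QR.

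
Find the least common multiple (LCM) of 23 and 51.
1173

First find GCD(23, 51) using the Euclidean algorithm:
23 = 0 × 51 + 23
51 = 2 × 23 + 5
23 = 4 × 5 + 3
5 = 1 × 3 + 2
3 = 1 × 2 + 1
2 = 2 × 1 + 0
GCD(23, 51) = 1

LCM formula: LCM(a, b) = (a × b) / GCD(a, b)
LCM(23, 51) = (23 × 51) / 1
LCM(23, 51) = 1173 / 1
LCM(23, 51) = 1173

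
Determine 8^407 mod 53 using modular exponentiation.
Using Fermat: 8^{52} ≡ 1 (mod 53). 407 ≡ 43 (mod 52). So 8^{407} ≡ 8^{43} ≡ 26 (mod 53)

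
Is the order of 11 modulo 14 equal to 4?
No, the actual order is 3, not 4.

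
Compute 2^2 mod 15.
2 = 2 (binary 10). Repeated squaring mod 15: 2^1 ≡ 2; 2^2 ≡ 2² = 4 ≡ 4. So 2^2 ≡ 4 (mod 15).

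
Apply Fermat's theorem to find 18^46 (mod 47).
By Fermat's Little Theorem, 18^{46} ≡ 1 (mod 47) since 47 is prime and gcd(18, 47) = 1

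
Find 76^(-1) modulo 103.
61

Using Extended Euclidean Algorithm:
gcd(76, 103) = 1
Bezout coefficients: 76 × -42 + 103 × 31 = 1
So 76 × -42 ≡ 1 (mod 103)
The inverse is -42 mod 103 = 61
Verification: 76 × 61 = 4636 = 45 × 103 + 1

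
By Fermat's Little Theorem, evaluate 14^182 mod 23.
By Fermat: 14^{22} ≡ 1 (mod 23). 182 = 8×22 + 6. So 14^{182} ≡ 14^{6} ≡ 3 (mod 23)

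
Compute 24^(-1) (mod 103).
24^(-1) ≡ 73 (mod 103). Verification: 24 × 73 = 1752 ≡ 1 (mod 103)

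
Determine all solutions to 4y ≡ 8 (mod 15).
2

Since gcd(4, 15) = 1 divides 8, a solution exists.
Multiply both sides by the inverse of 4 mod 15:
  4^(-1) mod 15 = 4
  x ≡ 4 × 8 ≡ 32 ≡ 2 (mod 15)
Verification: 4 × 2 = 8 = 0 × 15 + 8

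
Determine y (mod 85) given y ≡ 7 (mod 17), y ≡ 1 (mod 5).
41

Using the Chinese Remainder Theorem:
M = product of moduli = 85
For equation 1: M_1 = 5, 5 ≡ 5 (mod 17), inverse of 5 mod 17 is 7 (check: 5 × 7 = 35 ≡ 1 (mod 17))
For equation 2: M_2 = 17, 17 ≡ 2 (mod 5), inverse of 17 mod 5 is 3 (check: 2 × 3 = 6 ≡ 1 (mod 5))
Combine: y ≡ Σ r_i×M_i×(M_i⁻¹ mod m_i) = 7×5×7 + 1×17×3 = 245 + 51 = 296
296 mod 85 = 41
y ≡ 41 (mod 85)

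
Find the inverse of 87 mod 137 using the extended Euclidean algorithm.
Extended GCD: 87(63) + 137(-40) = 1. So 87^(-1) ≡ 63 ≡ 63 (mod 137). Verify: 87 × 63 = 5481 ≡ 1 (mod 137)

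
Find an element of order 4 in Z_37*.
6 has order 4 mod 37 since 6^{4} ≡ 1 (mod 37) and no smaller power works.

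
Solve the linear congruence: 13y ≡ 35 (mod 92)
31

Since gcd(13, 92) = 1 divides 35, a solution exists.
Multiply both sides by the inverse of 13 mod 92:
  13^(-1) mod 92 = 85
  x ≡ 85 × 35 ≡ 2975 ≡ 31 (mod 92)
Verification: 13 × 31 = 403 = 4 × 92 + 35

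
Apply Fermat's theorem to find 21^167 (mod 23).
By Fermat: 21^{22} ≡ 1 (mod 23). 167 = 7×22 + 13. So 21^{167} ≡ 21^{13} ≡ 19 (mod 23)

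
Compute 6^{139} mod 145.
121

Using successive squaring:
Binary expansion of 139: 10001011
Powers of 6 mod 145 (each is the square of the previous):
  6^1 ≡ 6 (mod 145)
  6^2 ≡ 6² = 36 ≡ 36 (mod 145)
  6^4 ≡ 36² = 1296 ≡ 136 (mod 145)
  6^8 ≡ 136² = 18496 ≡ 81 (mod 145)
  6^16 ≡ 81² = 6561 ≡ 36 (mod 145)
  6^32 ≡ 36² = 1296 ≡ 136 (mod 145)
  6^64 ≡ 136² = 18496 ≡ 81 (mod 145)
  6^128 ≡ 81² = 6561 ≡ 36 (mod 145)
139 = 128 + 8 + 2 + 1, so 6^139 = 6^128 × 6^8 × 6^2 × 6^1 ≡ 36 × 81 × 36 × 6 (mod 145)
Multiplying step by step:
  36 × 81 = 2916 ≡ 16 (mod 145)
  16 × 36 = 576 ≡ 141 (mod 145)
  141 × 6 = 846 ≡ 121 (mod 145)
Result: 6^139 ≡ 121 (mod 145)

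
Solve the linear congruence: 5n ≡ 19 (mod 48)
23

Since gcd(5, 48) = 1 divides 19, a solution exists.
Multiply both sides by the inverse of 5 mod 48:
  5^(-1) mod 48 = 29
  x ≡ 29 × 19 ≡ 551 ≡ 23 (mod 48)
Verification: 5 × 23 = 115 = 2 × 48 + 19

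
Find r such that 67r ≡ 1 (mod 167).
67^(-1) ≡ 5 (mod 167). Verification: 67 × 5 = 335 ≡ 1 (mod 167)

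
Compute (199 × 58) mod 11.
3

(199 × 58) = 11542
11542 mod 11 = 3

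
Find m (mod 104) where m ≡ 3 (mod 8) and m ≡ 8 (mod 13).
M = 8 × 13 = 104. M₁ = 13, y₁ ≡ 5 (mod 8). M₂ = 8, y₂ ≡ 5 (mod 13). m = 3×13×5 + 8×8×5 ≡ 99 (mod 104)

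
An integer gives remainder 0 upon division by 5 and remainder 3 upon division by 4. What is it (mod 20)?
M = 5 × 4 = 20. M₁ = 4, y₁ ≡ 4 (mod 5). M₂ = 5, y₂ ≡ 1 (mod 4). r = 0×4×4 + 3×5×1 ≡ 15 (mod 20). The smallest positive such number is 15.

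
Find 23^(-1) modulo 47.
45

Using Extended Euclidean Algorithm:
gcd(23, 47) = 1
Bezout coefficients: 23 × -2 + 47 × 1 = 1
So 23 × -2 ≡ 1 (mod 47)
The inverse is -2 mod 47 = 45
Verification: 23 × 45 = 1035 = 22 × 47 + 1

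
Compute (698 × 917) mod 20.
6

(698 × 917) = 640066
640066 mod 20 = 6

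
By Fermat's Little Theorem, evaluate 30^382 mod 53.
By Fermat: 30^{52} ≡ 1 (mod 53). 382 = 7×52 + 18. So 30^{382} ≡ 30^{18} ≡ 52 (mod 53)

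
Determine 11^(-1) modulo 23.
11^(-1) ≡ 21 (mod 23). Verification: 11 × 21 = 231 ≡ 1 (mod 23)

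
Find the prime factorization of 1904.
2^4 × 7 × 17

Divide by primes starting from smallest:
1904 ÷ 2 = 952
952 ÷ 2 = 476
476 ÷ 2 = 238
238 ÷ 2 = 119
119 ÷ 7 = 17
17 ÷ 17 = 1

1904 = 2^4 × 7 × 17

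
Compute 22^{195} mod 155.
123

Using successive squaring:
Binary expansion of 195: 11000011
Powers of 22 mod 155 (each is the square of the previous):
  22^1 ≡ 22 (mod 155)
  22^2 ≡ 22² = 484 ≡ 19 (mod 155)
  22^4 ≡ 19² = 361 ≡ 51 (mod 155)
  22^8 ≡ 51² = 2601 ≡ 121 (mod 155)
  22^16 ≡ 121² = 14641 ≡ 71 (mod 155)
  22^32 ≡ 71² = 5041 ≡ 81 (mod 155)
  22^64 ≡ 81² = 6561 ≡ 51 (mod 155)
  22^128 ≡ 51² = 2601 ≡ 121 (mod 155)
195 = 128 + 64 + 2 + 1, so 22^195 = 22^128 × 22^64 × 22^2 × 22^1 ≡ 121 × 51 × 19 × 22 (mod 155)
Multiplying step by step:
  121 × 51 = 6171 ≡ 126 (mod 155)
  126 × 19 = 2394 ≡ 69 (mod 155)
  69 × 22 = 1518 ≡ 123 (mod 155)
Result: 22^195 ≡ 123 (mod 155)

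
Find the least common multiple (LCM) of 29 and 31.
899

First find GCD(29, 31) using the Euclidean algorithm:
29 = 0 × 31 + 29
31 = 1 × 29 + 2
29 = 14 × 2 + 1
2 = 2 × 1 + 0
GCD(29, 31) = 1

LCM formula: LCM(a, b) = (a × b) / GCD(a, b)
LCM(29, 31) = (29 × 31) / 1
LCM(29, 31) = 899 / 1
LCM(29, 31) = 899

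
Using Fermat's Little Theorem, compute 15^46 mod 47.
By Fermat's Little Theorem, 15^{46} ≡ 1 (mod 47) since 47 is prime and gcd(15, 47) = 1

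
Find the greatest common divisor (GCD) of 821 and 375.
1

Using the Euclidean algorithm:
821 = 2 × 375 + 71
375 = 5 × 71 + 20
71 = 3 × 20 + 11
20 = 1 × 11 + 9
11 = 1 × 9 + 2
9 = 4 × 2 + 1
2 = 2 × 1 + 0

GCD(821, 375) = 1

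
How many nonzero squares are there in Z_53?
For prime 53, there are (p-1)/2 = (53-1)/2 = 26 quadratic residues (excluding 0).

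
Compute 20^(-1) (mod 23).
15

Using Extended Euclidean Algorithm:
gcd(20, 23) = 1
Bezout coefficients: 20 × -8 + 23 × 7 = 1
So 20 × -8 ≡ 1 (mod 23)
The inverse is -8 mod 23 = 15
Verification: 20 × 15 = 300 = 13 × 23 + 1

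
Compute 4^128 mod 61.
Using Fermat: 4^{60} ≡ 1 (mod 61). 128 ≡ 8 (mod 60). So 4^{128} ≡ 4^{8} ≡ 22 (mod 61)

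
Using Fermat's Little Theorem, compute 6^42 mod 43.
By Fermat's Little Theorem, 6^{42} ≡ 1 (mod 43) since 43 is prime and gcd(6, 43) = 1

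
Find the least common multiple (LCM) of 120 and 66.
1320

First find GCD(120, 66) using the Euclidean algorithm:
120 = 1 × 66 + 54
66 = 1 × 54 + 12
54 = 4 × 12 + 6
12 = 2 × 6 + 0
GCD(120, 66) = 6

LCM formula: LCM(a, b) = (a × b) / GCD(a, b)
LCM(120, 66) = (120 × 66) / 6
LCM(120, 66) = 7920 / 6
LCM(120, 66) = 1320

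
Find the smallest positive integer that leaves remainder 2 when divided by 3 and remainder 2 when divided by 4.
M = 3 × 4 = 12. M₁ = 4, y₁ ≡ 1 (mod 3). M₂ = 3, y₂ ≡ 3 (mod 4). x = 2×4×1 + 2×3×3 ≡ 2 (mod 12). The smallest positive such number is 2.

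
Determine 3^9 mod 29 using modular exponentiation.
9 = 8 + 1 (binary 1001). Repeated squaring mod 29: 3^1 ≡ 3; 3^2 ≡ 3² = 9 ≡ 9; 3^4 ≡ 9² = 81 ≡ 23; 3^8 ≡ 23² = 529 ≡ 7. Multiply: 3^9 = 3^8 × 3^1 ≡ 7 × 3 (mod 29): 7 × 3 = 21 ≡ 21. So 3^9 ≡ 21 (mod 29).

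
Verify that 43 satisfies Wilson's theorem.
(42)! mod 43 = 42. Since this equals -1 (mod 43), Wilson confirms 43 is prime.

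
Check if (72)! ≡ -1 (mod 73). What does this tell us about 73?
(72)! mod 73 = 72. Since this equals -1 (mod 73), Wilson confirms 73 is prime.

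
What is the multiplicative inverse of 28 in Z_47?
42

Using Extended Euclidean Algorithm:
gcd(28, 47) = 1
Bezout coefficients: 28 × -5 + 47 × 3 = 1
So 28 × -5 ≡ 1 (mod 47)
The inverse is -5 mod 47 = 42
Verification: 28 × 42 = 1176 = 25 × 47 + 1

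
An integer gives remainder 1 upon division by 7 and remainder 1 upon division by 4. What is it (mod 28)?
M = 7 × 4 = 28. M₁ = 4, y₁ ≡ 2 (mod 7). M₂ = 7, y₂ ≡ 3 (mod 4). t = 1×4×2 + 1×7×3 ≡ 1 (mod 28). The smallest positive such number is 1.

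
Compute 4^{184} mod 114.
28

Using successive squaring:
Binary expansion of 184: 10111000
Powers of 4 mod 114 (each is the square of the previous):
  4^1 ≡ 4 (mod 114)
  4^2 ≡ 4² = 16 ≡ 16 (mod 114)
  4^4 ≡ 16² = 256 ≡ 28 (mod 114)
  4^8 ≡ 28² = 784 ≡ 100 (mod 114)
  4^16 ≡ 100² = 10000 ≡ 82 (mod 114)
  4^32 ≡ 82² = 6724 ≡ 112 (mod 114)
  4^64 ≡ 112² = 12544 ≡ 4 (mod 114)
  4^128 ≡ 4² = 16 ≡ 16 (mod 114)
184 = 128 + 32 + 16 + 8, so 4^184 = 4^128 × 4^32 × 4^16 × 4^8 ≡ 16 × 112 × 82 × 100 (mod 114)
Multiplying step by step:
  16 × 112 = 1792 ≡ 82 (mod 114)
  82 × 82 = 6724 ≡ 112 (mod 114)
  112 × 100 = 11200 ≡ 28 (mod 114)
Result: 4^184 ≡ 28 (mod 114)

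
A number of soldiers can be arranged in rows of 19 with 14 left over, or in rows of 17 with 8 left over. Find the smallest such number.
M = 19 × 17 = 323. M₁ = 17, y₁ ≡ 9 (mod 19). M₂ = 19, y₂ ≡ 9 (mod 17). m = 14×17×9 + 8×19×9 ≡ 280 (mod 323). The smallest positive such number is 280.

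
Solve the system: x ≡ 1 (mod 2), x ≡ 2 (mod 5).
M = 2 × 5 = 10. M₁ = 5, y₁ ≡ 1 (mod 2). M₂ = 2, y₂ ≡ 3 (mod 5). x = 1×5×1 + 2×2×3 ≡ 7 (mod 10)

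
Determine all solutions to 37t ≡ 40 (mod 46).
16

Since gcd(37, 46) = 1 divides 40, a solution exists.
Multiply both sides by the inverse of 37 mod 46:
  37^(-1) mod 46 = 5
  x ≡ 5 × 40 ≡ 200 ≡ 16 (mod 46)
Verification: 37 × 16 = 592 = 12 × 46 + 40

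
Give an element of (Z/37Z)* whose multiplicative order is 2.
36 has order 2 mod 37 since 36^{2} ≡ 1 (mod 37) and no smaller power works.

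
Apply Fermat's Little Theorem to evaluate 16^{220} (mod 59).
21

By Fermat's Little Theorem, a^(p-1) ≡ 1 (mod p) for prime p and gcd(a, p) = 1
Here p = 59, so 16^58 ≡ 1 (mod 59)
We can reduce the exponent: 220 mod 58 = 46
So 16^220 ≡ 16^46 (mod 59)
Computing: 16^46 mod 59 = 21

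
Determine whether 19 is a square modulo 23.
By Euler's criterion: 19^{11} ≡ 22 (mod 23). Since this equals -1 (≡ 22), 19 is not a QR.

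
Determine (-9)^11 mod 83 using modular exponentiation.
Using repeated squaring. (-9) ≡ 74 (mod 83). 11 = 8 + 2 + 1 (binary 1011). Repeated squaring mod 83: 74^1 ≡ 74; 74^2 ≡ 74² = 5476 ≡ 81; 74^4 ≡ 81² = 6561 ≡ 4; 74^8 ≡ 4² = 16 ≡ 16. Multiply: (-9)^11 ≡ 74^8 × 74^2 × 74^1 ≡ 16 × 81 × 74 (mod 83): 16 × 81 = 1296 ≡ 51; 51 × 74 = 3774 ≡ 39. So (-9)^11 ≡ 39 (mod 83).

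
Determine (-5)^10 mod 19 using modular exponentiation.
(-5) ≡ 14 (mod 19). 10 = 8 + 2 (binary 1010). Repeated squaring mod 19: 14^1 ≡ 14; 14^2 ≡ 14² = 196 ≡ 6; 14^4 ≡ 6² = 36 ≡ 17; 14^8 ≡ 17² = 289 ≡ 4. Multiply: (-5)^10 ≡ 14^8 × 14^2 ≡ 4 × 6 (mod 19): 4 × 6 = 24 ≡ 5. So (-5)^10 ≡ 5 (mod 19).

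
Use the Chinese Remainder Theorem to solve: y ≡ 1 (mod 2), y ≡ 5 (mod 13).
5

Using the Chinese Remainder Theorem:
M = product of moduli = 26
For equation 1: M_1 = 13, 13 ≡ 1 (mod 2), inverse of 13 mod 2 is 1 (check: 1 × 1 = 1 ≡ 1 (mod 2))
For equation 2: M_2 = 2, 2 ≡ 2 (mod 13), inverse of 2 mod 13 is 7 (check: 2 × 7 = 14 ≡ 1 (mod 13))
Combine: y ≡ Σ r_i×M_i×(M_i⁻¹ mod m_i) = 1×13×1 + 5×2×7 = 13 + 70 = 83
83 mod 26 = 5
y ≡ 5 (mod 26)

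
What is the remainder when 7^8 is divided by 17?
8 = 8 (binary 1000). Repeated squaring mod 17: 7^1 ≡ 7; 7^2 ≡ 7² = 49 ≡ 15; 7^4 ≡ 15² = 225 ≡ 4; 7^8 ≡ 4² = 16 ≡ 16. So 7^8 ≡ 16 (mod 17).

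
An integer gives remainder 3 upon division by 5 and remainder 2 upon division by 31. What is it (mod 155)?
M = 5 × 31 = 155. M₁ = 31, y₁ ≡ 1 (mod 5). M₂ = 5, y₂ ≡ 25 (mod 31). t = 3×31×1 + 2×5×25 ≡ 33 (mod 155). The smallest positive such number is 33.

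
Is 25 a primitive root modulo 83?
p - 1 = 82 has prime divisors 2, 41. Check 25^(82/q) mod 83 for each: 25^(82/2) = 25^41 ≡ 1, 25^(82/41) = 25^2 ≡ 44 (mod 83). Since 25^41 ≡ 1 (mod 83), the order of 25 divides 41 (in fact the order is 41) ≠ 82, so it is not a primitive root.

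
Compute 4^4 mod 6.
4 = 4 (binary 100). Repeated squaring mod 6: 4^1 ≡ 4; 4^2 ≡ 4² = 16 ≡ 4; 4^4 ≡ 4² = 16 ≡ 4. So 4^4 ≡ 4 (mod 6).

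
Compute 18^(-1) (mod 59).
18^(-1) ≡ 23 (mod 59). Verification: 18 × 23 = 414 ≡ 1 (mod 59)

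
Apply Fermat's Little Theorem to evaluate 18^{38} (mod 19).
1

By Fermat's Little Theorem, a^(p-1) ≡ 1 (mod p) for prime p and gcd(a, p) = 1
Here p = 19, so 18^18 ≡ 1 (mod 19)
We can reduce the exponent: 38 mod 18 = 2
So 18^38 ≡ 18^2 (mod 19)
Computing: 18^2 mod 19 = 1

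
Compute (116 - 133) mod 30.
13

(116 - 133) = -17
-17 mod 30 = 13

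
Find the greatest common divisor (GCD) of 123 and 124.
1

Using the Euclidean algorithm:
123 = 0 × 124 + 123
124 = 1 × 123 + 1
123 = 123 × 1 + 0

GCD(123, 124) = 1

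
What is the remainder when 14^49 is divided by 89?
Using repeated squaring. 49 = 32 + 16 + 1 (binary 110001). Repeated squaring mod 89: 14^1 ≡ 14; 14^2 ≡ 14² = 196 ≡ 18; 14^4 ≡ 18² = 324 ≡ 57; 14^8 ≡ 57² = 3249 ≡ 45; 14^16 ≡ 45² = 2025 ≡ 67; 14^32 ≡ 67² = 4489 ≡ 39. Multiply: 14^49 = 14^32 × 14^16 × 14^1 ≡ 39 × 67 × 14 (mod 89): 39 × 67 = 2613 ≡ 32; 32 × 14 = 448 ≡ 3. So 14^49 ≡ 3 (mod 89).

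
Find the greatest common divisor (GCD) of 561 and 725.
1

Using the Euclidean algorithm:
561 = 0 × 725 + 561
725 = 1 × 561 + 164
561 = 3 × 164 + 69
164 = 2 × 69 + 26
69 = 2 × 26 + 17
26 = 1 × 17 + 9
17 = 1 × 9 + 8
9 = 1 × 8 + 1
8 = 8 × 1 + 0

GCD(561, 725) = 1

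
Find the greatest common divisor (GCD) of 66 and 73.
1

Using the Euclidean algorithm:
66 = 0 × 73 + 66
73 = 1 × 66 + 7
66 = 9 × 7 + 3
7 = 2 × 3 + 1
3 = 3 × 1 + 0

GCD(66, 73) = 1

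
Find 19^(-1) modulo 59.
28

Using Extended Euclidean Algorithm:
gcd(19, 59) = 1
Bezout coefficients: 19 × 28 + 59 × -9 = 1
So 19 × 28 ≡ 1 (mod 59)
The inverse is 28 mod 59 = 28
Verification: 19 × 28 = 532 = 9 × 59 + 1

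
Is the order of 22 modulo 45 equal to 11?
No, the actual order is 12, not 11.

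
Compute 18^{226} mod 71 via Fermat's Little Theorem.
8

By Fermat's Little Theorem, a^(p-1) ≡ 1 (mod p) for prime p and gcd(a, p) = 1
Here p = 71, so 18^70 ≡ 1 (mod 71)
We can reduce the exponent: 226 mod 70 = 16
So 18^226 ≡ 18^16 (mod 71)
Computing: 18^16 mod 71 = 8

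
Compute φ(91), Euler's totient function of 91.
72

Prime factorization: 91 = 7 × 13
Using the formula φ(n) = n × Π(1 - 1/p) for each prime factor p:
φ(91) = 91 × (1 - 1/7) × (1 - 1/13)
φ(91) = 72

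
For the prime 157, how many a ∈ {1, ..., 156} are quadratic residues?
For prime 157, there are (p-1)/2 = (157-1)/2 = 78 quadratic residues (excluding 0).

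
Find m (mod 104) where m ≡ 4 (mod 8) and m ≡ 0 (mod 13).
M = 8 × 13 = 104. M₁ = 13, y₁ ≡ 5 (mod 8). M₂ = 8, y₂ ≡ 5 (mod 13). m = 4×13×5 + 0×8×5 ≡ 52 (mod 104)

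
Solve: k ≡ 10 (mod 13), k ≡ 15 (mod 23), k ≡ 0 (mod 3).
M = 13 × 23 × 3 = 897. M₁ = 69, y₁ ≡ 10 (mod 13). M₂ = 39, y₂ ≡ 13 (mod 23). M₃ = 299, y₃ ≡ 2 (mod 3). k = 10×69×10 + 15×39×13 + 0×299×2 ≡ 153 (mod 897)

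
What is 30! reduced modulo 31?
By Wilson's theorem, (30)! ≡ -1 ≡ 30 (mod 31)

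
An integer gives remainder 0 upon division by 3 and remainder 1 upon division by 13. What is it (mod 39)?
M = 3 × 13 = 39. M₁ = 13, y₁ ≡ 1 (mod 3). M₂ = 3, y₂ ≡ 9 (mod 13). t = 0×13×1 + 1×3×9 ≡ 27 (mod 39). The smallest positive such number is 27.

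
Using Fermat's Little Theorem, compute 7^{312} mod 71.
6

By Fermat's Little Theorem, a^(p-1) ≡ 1 (mod p) for prime p and gcd(a, p) = 1
Here p = 71, so 7^70 ≡ 1 (mod 71)
We can reduce the exponent: 312 mod 70 = 32
So 7^312 ≡ 7^32 (mod 71)
Computing: 7^32 mod 71 = 6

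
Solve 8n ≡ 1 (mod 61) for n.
23

Using Extended Euclidean Algorithm:
gcd(8, 61) = 1
Bezout coefficients: 8 × 23 + 61 × -3 = 1
So 8 × 23 ≡ 1 (mod 61)
The inverse is 23 mod 61 = 23
Verification: 8 × 23 = 184 = 3 × 61 + 1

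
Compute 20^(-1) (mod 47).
40

Using Extended Euclidean Algorithm:
gcd(20, 47) = 1
Bezout coefficients: 20 × -7 + 47 × 3 = 1
So 20 × -7 ≡ 1 (mod 47)
The inverse is -7 mod 47 = 40
Verification: 20 × 40 = 800 = 17 × 47 + 1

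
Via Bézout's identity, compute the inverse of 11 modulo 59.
Extended GCD: 11(-16) + 59(3) = 1. So 11^(-1) ≡ 43 ≡ 43 (mod 59). Verify: 11 × 43 = 473 ≡ 1 (mod 59)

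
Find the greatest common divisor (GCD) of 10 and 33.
1

Using the Euclidean algorithm:
10 = 0 × 33 + 10
33 = 3 × 10 + 3
10 = 3 × 3 + 1
3 = 3 × 1 + 0

GCD(10, 33) = 1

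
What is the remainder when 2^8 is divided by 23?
8 = 8 (binary 1000). Repeated squaring mod 23: 2^1 ≡ 2; 2^2 ≡ 2² = 4 ≡ 4; 2^4 ≡ 4² = 16 ≡ 16; 2^8 ≡ 16² = 256 ≡ 3. So 2^8 ≡ 3 (mod 23).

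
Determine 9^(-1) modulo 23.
9^(-1) ≡ 18 (mod 23). Verification: 9 × 18 = 162 ≡ 1 (mod 23)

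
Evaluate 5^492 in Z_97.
Using Fermat: 5^{96} ≡ 1 (mod 97). 492 ≡ 12 (mod 96). So 5^{492} ≡ 5^{12} ≡ 64 (mod 97)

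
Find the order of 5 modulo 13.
Powers of 5 mod 13: 5^1≡5, 5^2≡12, 5^3≡8, 5^4≡1. Order = 4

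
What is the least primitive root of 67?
2

A primitive root g modulo p has order p-1 = 66
Prime divisors of 66: [2, 3, 11]
g is a primitive root iff g^(66/q) ≢ 1 (mod 67) for each prime divisor q
Testing small values:
  g = 2: 2^33 ≡ 66, 2^22 ≡ 37, 2^6 ≡ 64 (mod 67) → none is 1, primitive root!
The smallest primitive root is 2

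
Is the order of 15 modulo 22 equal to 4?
No, the actual order is 5, not 4.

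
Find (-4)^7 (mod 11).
(-4) ≡ 7 (mod 11). 7 = 4 + 2 + 1 (binary 111). Repeated squaring mod 11: 7^1 ≡ 7; 7^2 ≡ 7² = 49 ≡ 5; 7^4 ≡ 5² = 25 ≡ 3. Multiply: (-4)^7 ≡ 7^4 × 7^2 × 7^1 ≡ 3 × 5 × 7 (mod 11): 3 × 5 = 15 ≡ 4; 4 × 7 = 28 ≡ 6. So (-4)^7 ≡ 6 (mod 11).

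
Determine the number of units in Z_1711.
1624

Prime factorization: 1711 = 29 × 59
Using the formula φ(n) = n × Π(1 - 1/p) for each prime factor p:
φ(1711) = 1711 × (1 - 1/29) × (1 - 1/59)
φ(1711) = 1624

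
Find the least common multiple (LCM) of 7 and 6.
42

First find GCD(7, 6) using the Euclidean algorithm:
7 = 1 × 6 + 1
6 = 6 × 1 + 0
GCD(7, 6) = 1

LCM formula: LCM(a, b) = (a × b) / GCD(a, b)
LCM(7, 6) = (7 × 6) / 1
LCM(7, 6) = 42 / 1
LCM(7, 6) = 42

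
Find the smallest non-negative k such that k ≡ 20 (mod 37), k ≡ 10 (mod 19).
390

Using the Chinese Remainder Theorem:
M = product of moduli = 703
For equation 1: M_1 = 19, 19 ≡ 19 (mod 37), inverse of 19 mod 37 is 2 (check: 19 × 2 = 38 ≡ 1 (mod 37))
For equation 2: M_2 = 37, 37 ≡ 18 (mod 19), inverse of 37 mod 19 is 18 (check: 18 × 18 = 324 ≡ 1 (mod 19))
Combine: k ≡ Σ r_i×M_i×(M_i⁻¹ mod m_i) = 20×19×2 + 10×37×18 = 760 + 6660 = 7420
7420 mod 703 = 390
k ≡ 390 (mod 703)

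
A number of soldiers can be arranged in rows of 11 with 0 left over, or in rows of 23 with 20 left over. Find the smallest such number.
M = 11 × 23 = 253. M₁ = 23, y₁ ≡ 1 (mod 11). M₂ = 11, y₂ ≡ 21 (mod 23). m = 0×23×1 + 20×11×21 ≡ 66 (mod 253). The smallest positive such number is 66.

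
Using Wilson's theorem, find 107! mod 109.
(108)! = (107)! × (108) ≡ -1 (mod 109). So (107)! ≡ -1 × (108)^(-1) ≡ (-1)×(-1) = 1 (mod 109)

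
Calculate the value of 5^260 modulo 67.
Using Fermat: 5^{66} ≡ 1 (mod 67). 260 ≡ 62 (mod 66). So 5^{260} ≡ 5^{62} ≡ 64 (mod 67)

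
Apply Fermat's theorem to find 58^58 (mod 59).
By Fermat's Little Theorem, 58^{58} ≡ 1 (mod 59) since 59 is prime and gcd(58, 59) = 1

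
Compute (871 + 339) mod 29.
21

(871 + 339) = 1210
1210 mod 29 = 21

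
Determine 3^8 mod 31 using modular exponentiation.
8 = 8 (binary 1000). Repeated squaring mod 31: 3^1 ≡ 3; 3^2 ≡ 3² = 9 ≡ 9; 3^4 ≡ 9² = 81 ≡ 19; 3^8 ≡ 19² = 361 ≡ 20. So 3^8 ≡ 20 (mod 31).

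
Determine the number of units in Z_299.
264

Prime factorization: 299 = 13 × 23
Using the formula φ(n) = n × Π(1 - 1/p) for each prime factor p:
φ(299) = 299 × (1 - 1/13) × (1 - 1/23)
φ(299) = 264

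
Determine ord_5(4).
Powers of 4 mod 5: 4^1≡4, 4^2≡1. Order = 2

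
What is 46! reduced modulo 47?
By Wilson's theorem, (46)! ≡ -1 ≡ 46 (mod 47)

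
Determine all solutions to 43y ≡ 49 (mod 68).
47

Since gcd(43, 68) = 1 divides 49, a solution exists.
Multiply both sides by the inverse of 43 mod 68:
  43^(-1) mod 68 = 19
  x ≡ 19 × 49 ≡ 931 ≡ 47 (mod 68)
Verification: 43 × 47 = 2021 = 29 × 68 + 49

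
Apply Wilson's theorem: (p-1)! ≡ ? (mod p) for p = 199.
By Wilson's theorem, (198)! ≡ -1 ≡ 198 (mod 199)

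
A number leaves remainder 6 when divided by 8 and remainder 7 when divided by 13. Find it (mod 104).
M = 8 × 13 = 104. M₁ = 13, y₁ ≡ 5 (mod 8). M₂ = 8, y₂ ≡ 5 (mod 13). x = 6×13×5 + 7×8×5 ≡ 46 (mod 104)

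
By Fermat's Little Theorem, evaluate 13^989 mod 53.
By Fermat: 13^{52} ≡ 1 (mod 53). 989 ≡ 1 (mod 52). So 13^{989} ≡ 13^{1} ≡ 13 (mod 53)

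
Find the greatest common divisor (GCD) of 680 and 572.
4

Using the Euclidean algorithm:
680 = 1 × 572 + 108
572 = 5 × 108 + 32
108 = 3 × 32 + 12
32 = 2 × 12 + 8
12 = 1 × 8 + 4
8 = 2 × 4 + 0

GCD(680, 572) = 4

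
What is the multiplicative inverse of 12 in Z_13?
12^(-1) ≡ 12 (mod 13). Verification: 12 × 12 = 144 ≡ 1 (mod 13)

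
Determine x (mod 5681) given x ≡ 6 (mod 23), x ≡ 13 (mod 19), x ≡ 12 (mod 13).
4744

Using the Chinese Remainder Theorem:
M = product of moduli = 5681
For equation 1: M_1 = 247, 247 ≡ 17 (mod 23), inverse of 247 mod 23 is 19 (check: 17 × 19 = 323 ≡ 1 (mod 23))
For equation 2: M_2 = 299, 299 ≡ 14 (mod 19), inverse of 299 mod 19 is 15 (check: 14 × 15 = 210 ≡ 1 (mod 19))
For equation 3: M_3 = 437, 437 ≡ 8 (mod 13), inverse of 437 mod 13 is 5 (check: 8 × 5 = 40 ≡ 1 (mod 13))
Combine: x ≡ Σ r_i×M_i×(M_i⁻¹ mod m_i) = 6×247×19 + 13×299×15 + 12×437×5 = 28158 + 58305 + 26220 = 112683
112683 mod 5681 = 4744
x ≡ 4744 (mod 5681)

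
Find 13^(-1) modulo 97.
15

Using Extended Euclidean Algorithm:
gcd(13, 97) = 1
Bezout coefficients: 13 × 15 + 97 × -2 = 1
So 13 × 15 ≡ 1 (mod 97)
The inverse is 15 mod 97 = 15
Verification: 13 × 15 = 195 = 2 × 97 + 1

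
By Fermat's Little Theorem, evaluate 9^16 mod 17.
By Fermat's Little Theorem, 9^{16} ≡ 1 (mod 17) since 17 is prime and gcd(9, 17) = 1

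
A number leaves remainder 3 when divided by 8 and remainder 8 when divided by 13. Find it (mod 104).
M = 8 × 13 = 104. M₁ = 13, y₁ ≡ 5 (mod 8). M₂ = 8, y₂ ≡ 5 (mod 13). k = 3×13×5 + 8×8×5 ≡ 99 (mod 104)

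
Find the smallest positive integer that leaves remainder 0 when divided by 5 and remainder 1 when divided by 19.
M = 5 × 19 = 95. M₁ = 19, y₁ ≡ 4 (mod 5). M₂ = 5, y₂ ≡ 4 (mod 19). r = 0×19×4 + 1×5×4 ≡ 20 (mod 95). The smallest positive such number is 20.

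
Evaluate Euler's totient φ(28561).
26364

Prime factorization: 28561 = 13^4
Using the formula φ(n) = n × Π(1 - 1/p) for each prime factor p:
φ(28561) = 28561 × (1 - 1/13)
φ(28561) = 26364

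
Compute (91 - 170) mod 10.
1

(91 - 170) = -79
-79 mod 10 = 1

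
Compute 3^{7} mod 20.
7

Using successive squaring:
Binary expansion of 7: 111
Powers of 3 mod 20 (each is the square of the previous):
  3^1 ≡ 3 (mod 20)
  3^2 ≡ 3² = 9 ≡ 9 (mod 20)
  3^4 ≡ 9² = 81 ≡ 1 (mod 20)
7 = 4 + 2 + 1, so 3^7 = 3^4 × 3^2 × 3^1 ≡ 1 × 9 × 3 (mod 20)
Multiplying step by step:
  1 × 9 = 9 ≡ 9 (mod 20)
  9 × 3 = 27 ≡ 7 (mod 20)
Result: 3^7 ≡ 7 (mod 20)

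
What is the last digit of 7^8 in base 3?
7 ≡ 1 (mod 3). 8 = 8 (binary 1000). Repeated squaring mod 3: 1^1 ≡ 1; 1^2 ≡ 1² = 1 ≡ 1; 1^4 ≡ 1² = 1 ≡ 1; 1^8 ≡ 1² = 1 ≡ 1. So 7^8 ≡ 1 (mod 3).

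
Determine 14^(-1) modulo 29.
14^(-1) ≡ 27 (mod 29). Verification: 14 × 27 = 378 ≡ 1 (mod 29)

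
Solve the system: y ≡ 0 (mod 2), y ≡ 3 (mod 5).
M = 2 × 5 = 10. M₁ = 5, y₁ ≡ 1 (mod 2). M₂ = 2, y₂ ≡ 3 (mod 5). y = 0×5×1 + 3×2×3 ≡ 8 (mod 10)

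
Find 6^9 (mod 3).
6 ≡ 0 (mod 3). 9 = 8 + 1 (binary 1001). Repeated squaring mod 3: 0^1 ≡ 0; 0^2 ≡ 0² = 0 ≡ 0; 0^4 ≡ 0² = 0 ≡ 0; 0^8 ≡ 0² = 0 ≡ 0. Multiply: 6^9 ≡ 0^8 × 0^1 ≡ 0 × 0 (mod 3): 0 × 0 = 0 ≡ 0. So 6^9 ≡ 0 (mod 3).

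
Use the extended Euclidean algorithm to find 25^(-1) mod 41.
Extended GCD: 25(-18) + 41(11) = 1. So 25^(-1) ≡ 23 ≡ 23 (mod 41). Verify: 25 × 23 = 575 ≡ 1 (mod 41)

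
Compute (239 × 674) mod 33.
13

(239 × 674) = 161086
161086 mod 33 = 13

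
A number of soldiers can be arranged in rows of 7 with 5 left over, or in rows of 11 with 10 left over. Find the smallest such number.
M = 7 × 11 = 77. M₁ = 11, y₁ ≡ 2 (mod 7). M₂ = 7, y₂ ≡ 8 (mod 11). t = 5×11×2 + 10×7×8 ≡ 54 (mod 77). The smallest positive such number is 54.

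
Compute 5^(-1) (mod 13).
5^(-1) ≡ 8 (mod 13). Verification: 5 × 8 = 40 ≡ 1 (mod 13)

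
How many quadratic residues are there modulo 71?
For prime 71, there are (p-1)/2 = (71-1)/2 = 35 quadratic residues (excluding 0).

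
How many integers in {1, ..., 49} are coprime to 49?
42

Prime factorization: 49 = 7^2
Using the formula φ(n) = n × Π(1 - 1/p) for each prime factor p:
φ(49) = 49 × (1 - 1/7)
φ(49) = 42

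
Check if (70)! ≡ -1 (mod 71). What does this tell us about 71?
(70)! mod 71 = 70. Since this equals -1 (mod 71), Wilson confirms 71 is prime.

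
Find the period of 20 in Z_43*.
Powers of 20 mod 43: 20^1≡20, 20^2≡13, 20^3≡2, 20^4≡40, 20^5≡26, 20^6≡4, 20^7≡37, 20^8≡9, 20^9≡8, 20^10≡31, 20^11≡18, 20^12≡16, 20^13≡19, 20^14≡36, 20^15≡32, 20^16≡38, 20^17≡29, 20^18≡21, 20^19≡33, 20^20≡15, 20^21≡42, 20^22≡23, 20^23≡30, 20^24≡41, 20^25≡3, 20^26≡17, 20^27≡39, 20^28≡6, 20^29≡34, 20^30≡35, 20^31≡12, 20^32≡25, 20^33≡27, 20^34≡24, 20^35≡7, 20^36≡11, 20^37≡5, 20^38≡14, 20^39≡22, 20^40≡10, 20^41≡28, 20^42≡1. Order = 42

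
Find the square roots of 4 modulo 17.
The square roots of 4 mod 17 are 2 and 15. Verify: 2² = 4 ≡ 4 (mod 17)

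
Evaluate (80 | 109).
(80/109) = 80^{54} mod 109 = 1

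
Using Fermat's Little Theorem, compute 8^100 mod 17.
By Fermat: 8^{16} ≡ 1 (mod 17). 100 = 6×16 + 4. So 8^{100} ≡ 8^{4} ≡ 16 (mod 17)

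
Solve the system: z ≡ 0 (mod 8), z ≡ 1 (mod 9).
M = 8 × 9 = 72. M₁ = 9, y₁ ≡ 1 (mod 8). M₂ = 8, y₂ ≡ 8 (mod 9). z = 0×9×1 + 1×8×8 ≡ 64 (mod 72)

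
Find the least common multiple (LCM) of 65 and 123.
7995

First find GCD(65, 123) using the Euclidean algorithm:
65 = 0 × 123 + 65
123 = 1 × 65 + 58
65 = 1 × 58 + 7
58 = 8 × 7 + 2
7 = 3 × 2 + 1
2 = 2 × 1 + 0
GCD(65, 123) = 1

LCM formula: LCM(a, b) = (a × b) / GCD(a, b)
LCM(65, 123) = (65 × 123) / 1
LCM(65, 123) = 7995 / 1
LCM(65, 123) = 7995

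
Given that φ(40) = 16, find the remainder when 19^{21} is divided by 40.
By Euler: 19^{16} ≡ 1 (mod 40) since gcd(19, 40) = 1. 21 = 1×16 + 5. So 19^{21} ≡ 19^{5} ≡ 19 (mod 40)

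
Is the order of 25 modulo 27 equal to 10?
No, the actual order is 9, not 10.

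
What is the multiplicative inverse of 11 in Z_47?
30

Using Extended Euclidean Algorithm:
gcd(11, 47) = 1
Bezout coefficients: 11 × -17 + 47 × 4 = 1
So 11 × -17 ≡ 1 (mod 47)
The inverse is -17 mod 47 = 30
Verification: 11 × 30 = 330 = 7 × 47 + 1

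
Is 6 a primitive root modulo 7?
No

To verify, check if 6^(6/q) ≢ 1 (mod 7) for each prime divisor q of 6
Divisors of 6 = 6: [1, 2, 3, 6]
  6^(6/2) = 6^3 ≡ 6 (mod 7)
  6^(6/3) = 6^2 ≡ 1 (mod 7)
Conclusion: 6 is not a primitive root modulo 7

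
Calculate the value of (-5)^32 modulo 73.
Using repeated squaring. (-5) ≡ 68 (mod 73). 32 = 32 (binary 100000). Repeated squaring mod 73: 68^1 ≡ 68; 68^2 ≡ 68² = 4624 ≡ 25; 68^4 ≡ 25² = 625 ≡ 41; 68^8 ≡ 41² = 1681 ≡ 2; 68^16 ≡ 2² = 4 ≡ 4; 68^32 ≡ 4² = 16 ≡ 16. So (-5)^32 ≡ 16 (mod 73).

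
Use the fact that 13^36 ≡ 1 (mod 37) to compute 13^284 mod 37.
By Fermat: 13^{36} ≡ 1 (mod 37). 284 ≡ 32 (mod 36). So 13^{284} ≡ 13^{32} ≡ 12 (mod 37)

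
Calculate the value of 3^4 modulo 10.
4 = 4 (binary 100). Repeated squaring mod 10: 3^1 ≡ 3; 3^2 ≡ 3² = 9 ≡ 9; 3^4 ≡ 9² = 81 ≡ 1. So 3^4 ≡ 1 (mod 10).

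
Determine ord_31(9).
Powers of 9 mod 31: 9^1≡9, 9^2≡19, 9^3≡16, 9^4≡20, 9^5≡25, 9^6≡8, 9^7≡10, 9^8≡28, 9^9≡4, 9^10≡5, 9^11≡14, 9^12≡2, 9^13≡18, 9^14≡7, 9^15≡1. Order = 15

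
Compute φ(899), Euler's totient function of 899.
840

Prime factorization: 899 = 29 × 31
Using the formula φ(n) = n × Π(1 - 1/p) for each prime factor p:
φ(899) = 899 × (1 - 1/29) × (1 - 1/31)
φ(899) = 840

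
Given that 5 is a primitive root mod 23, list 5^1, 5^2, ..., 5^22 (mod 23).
g^1, g^2, ..., g^{22} mod 23: {5, 2, 10, 4, 20, 8, 17, 16, 11, 9, 22, 18, 21, 13, 19, 3, 15, 6, 7, 12, 14, 1}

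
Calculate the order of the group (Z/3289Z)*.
2640

Prime factorization: 3289 = 11 × 13 × 23
Using the formula φ(n) = n × Π(1 - 1/p) for each prime factor p:
φ(3289) = 3289 × (1 - 1/11) × (1 - 1/13) × (1 - 1/23)
φ(3289) = 2640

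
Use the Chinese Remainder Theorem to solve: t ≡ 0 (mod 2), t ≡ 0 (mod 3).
M = 2 × 3 = 6. M₁ = 3, y₁ ≡ 1 (mod 2). M₂ = 2, y₂ ≡ 2 (mod 3). t = 0×3×1 + 0×2×2 ≡ 0 (mod 6)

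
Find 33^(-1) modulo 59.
34

Using Extended Euclidean Algorithm:
gcd(33, 59) = 1
Bezout coefficients: 33 × -25 + 59 × 14 = 1
So 33 × -25 ≡ 1 (mod 59)
The inverse is -25 mod 59 = 34
Verification: 33 × 34 = 1122 = 19 × 59 + 1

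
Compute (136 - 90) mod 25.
21

(136 - 90) = 46
46 mod 25 = 21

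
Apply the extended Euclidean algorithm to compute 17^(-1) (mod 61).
Extended GCD: 17(18) + 61(-5) = 1. So 17^(-1) ≡ 18 ≡ 18 (mod 61). Verify: 17 × 18 = 306 ≡ 1 (mod 61)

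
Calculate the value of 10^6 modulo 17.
6 = 4 + 2 (binary 110). Repeated squaring mod 17: 10^1 ≡ 10; 10^2 ≡ 10² = 100 ≡ 15; 10^4 ≡ 15² = 225 ≡ 4. Multiply: 10^6 = 10^4 × 10^2 ≡ 4 × 15 (mod 17): 4 × 15 = 60 ≡ 9. So 10^6 ≡ 9 (mod 17).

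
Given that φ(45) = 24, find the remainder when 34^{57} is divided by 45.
By Euler: 34^{24} ≡ 1 (mod 45) since gcd(34, 45) = 1. 57 = 2×24 + 9. So 34^{57} ≡ 34^{9} ≡ 19 (mod 45)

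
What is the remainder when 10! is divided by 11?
By Wilson's theorem, (10)! ≡ -1 ≡ 10 (mod 11)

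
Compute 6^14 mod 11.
Using Fermat: 6^{10} ≡ 1 (mod 11). 14 ≡ 4 (mod 10). So 6^{14} ≡ 6^{4} ≡ 9 (mod 11)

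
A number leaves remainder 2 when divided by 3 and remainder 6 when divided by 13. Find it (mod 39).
M = 3 × 13 = 39. M₁ = 13, y₁ ≡ 1 (mod 3). M₂ = 3, y₂ ≡ 9 (mod 13). y = 2×13×1 + 6×3×9 ≡ 32 (mod 39)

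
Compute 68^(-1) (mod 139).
68^(-1) ≡ 92 (mod 139). Verification: 68 × 92 = 6256 ≡ 1 (mod 139)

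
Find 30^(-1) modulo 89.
3

Using Extended Euclidean Algorithm:
gcd(30, 89) = 1
Bezout coefficients: 30 × 3 + 89 × -1 = 1
So 30 × 3 ≡ 1 (mod 89)
The inverse is 3 mod 89 = 3
Verification: 30 × 3 = 90 = 1 × 89 + 1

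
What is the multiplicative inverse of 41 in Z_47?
41^(-1) ≡ 39 (mod 47). Verification: 41 × 39 = 1599 ≡ 1 (mod 47)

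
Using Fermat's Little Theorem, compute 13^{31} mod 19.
15

By Fermat's Little Theorem, a^(p-1) ≡ 1 (mod p) for prime p and gcd(a, p) = 1
Here p = 19, so 13^18 ≡ 1 (mod 19)
We can reduce the exponent: 31 mod 18 = 13
So 13^31 ≡ 13^13 (mod 19)
Computing: 13^13 mod 19 = 15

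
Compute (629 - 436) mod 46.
9

(629 - 436) = 193
193 mod 46 = 9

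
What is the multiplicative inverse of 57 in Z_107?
57^(-1) ≡ 92 (mod 107). Verification: 57 × 92 = 5244 ≡ 1 (mod 107)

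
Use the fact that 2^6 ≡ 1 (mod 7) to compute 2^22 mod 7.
By Fermat: 2^{6} ≡ 1 (mod 7). 22 = 3×6 + 4. So 2^{22} ≡ 2^{4} ≡ 2 (mod 7)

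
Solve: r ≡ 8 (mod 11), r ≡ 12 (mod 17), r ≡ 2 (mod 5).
M = 11 × 17 × 5 = 935. M₁ = 85, y₁ ≡ 7 (mod 11). M₂ = 55, y₂ ≡ 13 (mod 17). M₃ = 187, y₃ ≡ 3 (mod 5). r = 8×85×7 + 12×55×13 + 2×187×3 ≡ 437 (mod 935)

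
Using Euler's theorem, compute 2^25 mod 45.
By Euler: 2^{24} ≡ 1 (mod 45) since gcd(2, 45) = 1. 25 = 1×24 + 1. So 2^{25} ≡ 2^{1} ≡ 2 (mod 45)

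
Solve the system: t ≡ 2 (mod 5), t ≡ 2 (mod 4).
M = 5 × 4 = 20. M₁ = 4, y₁ ≡ 4 (mod 5). M₂ = 5, y₂ ≡ 1 (mod 4). t = 2×4×4 + 2×5×1 ≡ 2 (mod 20)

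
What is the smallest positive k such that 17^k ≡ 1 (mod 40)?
Powers of 17 mod 40: 17^1≡17, 17^2≡9, 17^3≡33, 17^4≡1. Order = 4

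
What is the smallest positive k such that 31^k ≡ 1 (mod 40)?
Powers of 31 mod 40: 31^1≡31, 31^2≡1. Order = 2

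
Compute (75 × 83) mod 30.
15

(75 × 83) = 6225
6225 mod 30 = 15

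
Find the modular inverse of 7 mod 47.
7^(-1) ≡ 27 (mod 47). Verification: 7 × 27 = 189 ≡ 1 (mod 47)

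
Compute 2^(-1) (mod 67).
2^(-1) ≡ 34 (mod 67). Verification: 2 × 34 = 68 ≡ 1 (mod 67)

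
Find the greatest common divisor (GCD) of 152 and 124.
4

Using the Euclidean algorithm:
152 = 1 × 124 + 28
124 = 4 × 28 + 12
28 = 2 × 12 + 4
12 = 3 × 4 + 0

GCD(152, 124) = 4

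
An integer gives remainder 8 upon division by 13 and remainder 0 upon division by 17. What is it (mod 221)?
M = 13 × 17 = 221. M₁ = 17, y₁ ≡ 10 (mod 13). M₂ = 13, y₂ ≡ 4 (mod 17). y = 8×17×10 + 0×13×4 ≡ 34 (mod 221). The smallest positive such number is 34.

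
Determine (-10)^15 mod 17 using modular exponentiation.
Using repeated squaring. (-10) ≡ 7 (mod 17). 15 = 8 + 4 + 2 + 1 (binary 1111). Repeated squaring mod 17: 7^1 ≡ 7; 7^2 ≡ 7² = 49 ≡ 15; 7^4 ≡ 15² = 225 ≡ 4; 7^8 ≡ 4² = 16 ≡ 16. Multiply: (-10)^15 ≡ 7^8 × 7^4 × 7^2 × 7^1 ≡ 16 × 4 × 15 × 7 (mod 17): 16 × 4 = 64 ≡ 13; 13 × 15 = 195 ≡ 8; 8 × 7 = 56 ≡ 5. So (-10)^15 ≡ 5 (mod 17).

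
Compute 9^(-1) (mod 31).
9^(-1) ≡ 7 (mod 31). Verification: 9 × 7 = 63 ≡ 1 (mod 31)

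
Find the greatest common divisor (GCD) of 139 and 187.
1

Using the Euclidean algorithm:
139 = 0 × 187 + 139
187 = 1 × 139 + 48
139 = 2 × 48 + 43
48 = 1 × 43 + 5
43 = 8 × 5 + 3
5 = 1 × 3 + 2
3 = 1 × 2 + 1
2 = 2 × 1 + 0

GCD(139, 187) = 1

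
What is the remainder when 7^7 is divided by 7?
7 ≡ 0 (mod 7). 7 = 4 + 2 + 1 (binary 111). Repeated squaring mod 7: 0^1 ≡ 0; 0^2 ≡ 0² = 0 ≡ 0; 0^4 ≡ 0² = 0 ≡ 0. Multiply: 7^7 ≡ 0^4 × 0^2 × 0^1 ≡ 0 × 0 × 0 (mod 7): 0 × 0 = 0 ≡ 0; 0 × 0 = 0 ≡ 0. So 7^7 ≡ 0 (mod 7).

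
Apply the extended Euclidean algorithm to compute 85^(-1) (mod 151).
Extended GCD: 85(16) + 151(-9) = 1. So 85^(-1) ≡ 16 ≡ 16 (mod 151). Verify: 85 × 16 = 1360 ≡ 1 (mod 151)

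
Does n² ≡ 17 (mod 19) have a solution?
By Euler's criterion: 17^{9} ≡ 1 (mod 19). Since this equals 1, 17 is a QR.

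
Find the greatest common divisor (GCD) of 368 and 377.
1

Using the Euclidean algorithm:
368 = 0 × 377 + 368
377 = 1 × 368 + 9
368 = 40 × 9 + 8
9 = 1 × 8 + 1
8 = 8 × 1 + 0

GCD(368, 377) = 1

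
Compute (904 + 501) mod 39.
1

(904 + 501) = 1405
1405 mod 39 = 1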